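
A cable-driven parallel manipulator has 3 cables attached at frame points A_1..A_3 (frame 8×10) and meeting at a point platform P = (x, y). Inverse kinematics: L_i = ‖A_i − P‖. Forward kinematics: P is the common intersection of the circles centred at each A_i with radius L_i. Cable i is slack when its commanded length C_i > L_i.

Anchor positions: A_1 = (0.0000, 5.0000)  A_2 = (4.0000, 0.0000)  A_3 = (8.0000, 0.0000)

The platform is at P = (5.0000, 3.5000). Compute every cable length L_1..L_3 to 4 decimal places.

(5.2202, 3.6401, 4.6098)

cable 1: Δx=-5.0000, Δy=1.5000; L_1 = √(Δx²+Δy²) = 5.2202
cable 2: Δx=-1.0000, Δy=-3.5000; L_2 = √(Δx²+Δy²) = 3.6401
cable 3: Δx=3.0000, Δy=-3.5000; L_3 = √(Δx²+Δy²) = 4.6098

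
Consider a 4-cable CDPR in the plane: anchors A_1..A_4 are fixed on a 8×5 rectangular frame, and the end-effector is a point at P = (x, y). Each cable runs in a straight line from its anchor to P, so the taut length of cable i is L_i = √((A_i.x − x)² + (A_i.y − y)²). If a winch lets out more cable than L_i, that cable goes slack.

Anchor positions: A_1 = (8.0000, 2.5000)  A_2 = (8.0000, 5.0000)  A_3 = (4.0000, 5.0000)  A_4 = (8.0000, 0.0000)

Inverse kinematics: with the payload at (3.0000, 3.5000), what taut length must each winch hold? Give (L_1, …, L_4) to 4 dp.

(5.0990, 5.2202, 1.8028, 6.1033)

cable 1: Δx=5.0000, Δy=-1.0000; L_1 = √(Δx²+Δy²) = 5.0990
cable 2: Δx=5.0000, Δy=1.5000; L_2 = √(Δx²+Δy²) = 5.2202
cable 3: Δx=1.0000, Δy=1.5000; L_3 = √(Δx²+Δy²) = 1.8028
cable 4: Δx=5.0000, Δy=-3.5000; L_4 = √(Δx²+Δy²) = 6.1033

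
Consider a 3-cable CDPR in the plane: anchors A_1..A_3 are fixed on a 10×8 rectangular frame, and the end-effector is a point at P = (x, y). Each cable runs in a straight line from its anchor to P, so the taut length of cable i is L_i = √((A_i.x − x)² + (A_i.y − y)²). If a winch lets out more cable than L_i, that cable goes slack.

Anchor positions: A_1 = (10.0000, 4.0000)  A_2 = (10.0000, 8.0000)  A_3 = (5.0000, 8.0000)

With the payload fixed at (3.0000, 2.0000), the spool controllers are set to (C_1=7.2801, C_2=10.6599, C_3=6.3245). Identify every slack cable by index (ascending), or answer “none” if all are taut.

cable 1: √((7.0000)²+(2.0000)²)=7.2801, C_1=7.2801: taut
cable 2: √((7.0000)²+(6.0000)²)=9.2195, C_2=10.6599: slack
cable 3: √((2.0000)²+(6.0000)²)=6.3246, C_3=6.3245: taut

2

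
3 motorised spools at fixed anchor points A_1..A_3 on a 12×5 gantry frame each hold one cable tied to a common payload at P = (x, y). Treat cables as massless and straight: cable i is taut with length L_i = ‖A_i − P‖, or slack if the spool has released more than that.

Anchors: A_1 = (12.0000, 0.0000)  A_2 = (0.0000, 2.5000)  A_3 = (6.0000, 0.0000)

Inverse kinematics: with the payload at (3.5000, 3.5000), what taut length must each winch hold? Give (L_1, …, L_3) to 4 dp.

cable 1: Δx=8.5000, Δy=-3.5000; L_1 = √(Δx²+Δy²) = 9.1924
cable 2: Δx=-3.5000, Δy=-1.0000; L_2 = √(Δx²+Δy²) = 3.6401
cable 3: Δx=2.5000, Δy=-3.5000; L_3 = √(Δx²+Δy²) = 4.3012

(9.1924, 3.6401, 4.3012)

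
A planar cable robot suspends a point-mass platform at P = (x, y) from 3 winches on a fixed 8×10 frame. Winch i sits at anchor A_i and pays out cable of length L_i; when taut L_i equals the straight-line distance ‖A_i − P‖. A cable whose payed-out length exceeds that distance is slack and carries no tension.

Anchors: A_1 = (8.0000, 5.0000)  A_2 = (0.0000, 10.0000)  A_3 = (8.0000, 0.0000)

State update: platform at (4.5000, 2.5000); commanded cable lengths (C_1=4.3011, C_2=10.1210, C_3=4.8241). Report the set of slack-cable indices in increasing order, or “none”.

cable 1: √((3.5000)²+(2.5000)²)=4.3012, C_1=4.3011: taut
cable 2: √((-4.5000)²+(7.5000)²)=8.7464, C_2=10.1210: slack
cable 3: √((3.5000)²+(-2.5000)²)=4.3012, C_3=4.8241: slack

2, 3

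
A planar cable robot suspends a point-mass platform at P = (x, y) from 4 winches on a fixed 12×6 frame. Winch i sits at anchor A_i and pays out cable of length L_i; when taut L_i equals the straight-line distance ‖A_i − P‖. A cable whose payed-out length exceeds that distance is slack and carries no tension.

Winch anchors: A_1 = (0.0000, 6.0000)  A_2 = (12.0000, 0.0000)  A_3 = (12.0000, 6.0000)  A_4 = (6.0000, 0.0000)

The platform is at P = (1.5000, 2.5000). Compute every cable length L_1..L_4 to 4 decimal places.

L_1: Δ = A_1−P = (-1.5000, 3.5000) → ‖Δ‖ = √14.5000 = 3.8079
L_2: Δ = A_2−P = (10.5000, -2.5000) → ‖Δ‖ = √116.5000 = 10.7935
L_3: Δ = A_3−P = (10.5000, 3.5000) → ‖Δ‖ = √122.5000 = 11.0680
L_4: Δ = A_4−P = (4.5000, -2.5000) → ‖Δ‖ = √26.5000 = 5.1478

(3.8079, 10.7935, 11.0680, 5.1478)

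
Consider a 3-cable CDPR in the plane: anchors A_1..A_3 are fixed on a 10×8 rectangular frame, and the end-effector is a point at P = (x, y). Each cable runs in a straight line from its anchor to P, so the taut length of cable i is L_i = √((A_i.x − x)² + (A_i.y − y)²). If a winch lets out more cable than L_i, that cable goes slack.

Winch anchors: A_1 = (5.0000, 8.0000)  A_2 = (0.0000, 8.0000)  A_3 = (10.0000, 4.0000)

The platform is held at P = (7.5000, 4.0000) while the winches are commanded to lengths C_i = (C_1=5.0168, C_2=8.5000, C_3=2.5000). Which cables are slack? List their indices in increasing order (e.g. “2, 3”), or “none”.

cable 1: √((-2.5000)²+(4.0000)²)=4.7170, C_1=5.0168: slack
cable 2: √((-7.5000)²+(4.0000)²)=8.5000, C_2=8.5000: taut
cable 3: √((2.5000)²+(0.0000)²)=2.5000, C_3=2.5000: taut

1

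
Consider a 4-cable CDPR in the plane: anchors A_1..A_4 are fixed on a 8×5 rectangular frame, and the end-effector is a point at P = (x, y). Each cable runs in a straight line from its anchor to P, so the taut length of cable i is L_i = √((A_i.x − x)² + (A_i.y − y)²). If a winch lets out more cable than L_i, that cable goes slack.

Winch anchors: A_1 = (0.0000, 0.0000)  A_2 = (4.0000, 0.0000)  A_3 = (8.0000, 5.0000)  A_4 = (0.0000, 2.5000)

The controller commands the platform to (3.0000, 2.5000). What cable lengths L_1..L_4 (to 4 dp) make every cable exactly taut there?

L_1 = √((0.0000−3.0000)² + (0.0000−2.5000)²) = 3.9051
L_2 = √((4.0000−3.0000)² + (0.0000−2.5000)²) = 2.6926
L_3 = √((8.0000−3.0000)² + (5.0000−2.5000)²) = 5.5902
L_4 = √((0.0000−3.0000)² + (2.5000−2.5000)²) = 3.0000

(3.9051, 2.6926, 5.5902, 3.0000)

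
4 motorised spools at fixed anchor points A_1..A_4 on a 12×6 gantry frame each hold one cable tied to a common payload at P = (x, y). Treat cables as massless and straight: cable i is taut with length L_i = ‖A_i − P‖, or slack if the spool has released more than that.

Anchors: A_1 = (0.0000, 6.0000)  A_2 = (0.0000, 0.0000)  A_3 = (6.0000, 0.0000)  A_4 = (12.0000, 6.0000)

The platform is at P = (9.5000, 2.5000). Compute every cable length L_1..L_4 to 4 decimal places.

L_1 = √((0.0000−9.5000)² + (6.0000−2.5000)²) = 10.1242
L_2 = √((0.0000−9.5000)² + (0.0000−2.5000)²) = 9.8234
L_3 = √((6.0000−9.5000)² + (0.0000−2.5000)²) = 4.3012
L_4 = √((12.0000−9.5000)² + (6.0000−2.5000)²) = 4.3012

(10.1242, 9.8234, 4.3012, 4.3012)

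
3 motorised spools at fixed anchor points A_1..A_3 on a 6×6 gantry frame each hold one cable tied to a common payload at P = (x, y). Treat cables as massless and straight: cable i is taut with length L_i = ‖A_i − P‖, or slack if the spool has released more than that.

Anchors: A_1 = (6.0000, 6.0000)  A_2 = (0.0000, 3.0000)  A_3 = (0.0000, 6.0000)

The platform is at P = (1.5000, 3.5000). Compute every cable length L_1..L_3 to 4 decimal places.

L_1 = √((6.0000−1.5000)² + (6.0000−3.5000)²) = 5.1478
L_2 = √((0.0000−1.5000)² + (3.0000−3.5000)²) = 1.5811
L_3 = √((0.0000−1.5000)² + (6.0000−3.5000)²) = 2.9155

(5.1478, 1.5811, 2.9155)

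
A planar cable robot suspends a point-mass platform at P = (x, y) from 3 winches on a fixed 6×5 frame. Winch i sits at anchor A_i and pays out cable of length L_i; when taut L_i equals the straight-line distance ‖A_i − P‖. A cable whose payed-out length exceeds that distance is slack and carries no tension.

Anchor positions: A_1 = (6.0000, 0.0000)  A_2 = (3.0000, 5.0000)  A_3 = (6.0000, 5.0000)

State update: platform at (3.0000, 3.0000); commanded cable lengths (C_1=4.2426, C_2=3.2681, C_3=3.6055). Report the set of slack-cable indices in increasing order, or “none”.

2

cable 1: √((3.0000)²+(-3.0000)²)=4.2426, C_1=4.2426: taut
cable 2: √((0.0000)²+(2.0000)²)=2.0000, C_2=3.2681: slack
cable 3: √((3.0000)²+(2.0000)²)=3.6056, C_3=3.6055: taut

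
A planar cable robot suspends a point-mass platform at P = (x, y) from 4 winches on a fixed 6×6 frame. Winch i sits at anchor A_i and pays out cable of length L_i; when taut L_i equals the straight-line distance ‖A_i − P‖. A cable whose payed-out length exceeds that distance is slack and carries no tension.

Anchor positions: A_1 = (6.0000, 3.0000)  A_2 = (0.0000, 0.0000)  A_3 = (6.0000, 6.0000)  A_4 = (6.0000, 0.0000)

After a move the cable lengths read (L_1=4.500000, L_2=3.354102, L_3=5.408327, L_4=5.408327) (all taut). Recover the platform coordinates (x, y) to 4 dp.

expand ‖A_i−P‖²=L_i² and subtract eq 1 (k_i ≔ ‖A_i‖²−L_i²)
k_1 = 36.0000+9.0000−20.2500 = 24.7500
eq1−eq2 → [12.0000  6.0000]·P = 36.0000
eq1−eq3 → [0.0000  -6.0000]·P = -18.0000
eq1−eq4 → [0.0000  6.0000]·P = 18.0000
2×2 solve → P = (1.5000, 3.0000)
check cable 4: ‖A_4−P‖² = 29.2500 ≈ L_4² = 29.2500 ✓

(1.5000, 3.0000)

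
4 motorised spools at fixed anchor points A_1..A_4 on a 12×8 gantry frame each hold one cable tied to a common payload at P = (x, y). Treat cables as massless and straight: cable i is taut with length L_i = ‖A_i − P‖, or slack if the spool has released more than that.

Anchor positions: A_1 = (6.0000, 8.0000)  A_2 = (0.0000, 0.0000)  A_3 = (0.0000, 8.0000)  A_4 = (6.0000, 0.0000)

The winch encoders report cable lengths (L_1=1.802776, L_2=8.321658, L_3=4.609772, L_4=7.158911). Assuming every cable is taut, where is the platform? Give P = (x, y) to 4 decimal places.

(4.5000, 7.0000)

expand ‖A_i−P‖²=L_i² and subtract eq 1 (c_i ≔ ‖A_i‖²−L_i²)
c_1 = 36.0000+64.0000−3.2500 = 96.7500
eq1−eq2 → [12.0000  16.0000]·P = 166.0000
eq1−eq3 → [12.0000  0.0000]·P = 54.0000
eq1−eq4 → [0.0000  16.0000]·P = 112.0000
2×2 solve → P = (4.5000, 7.0000)
check cable 4: ‖A_4−P‖² = 51.2500 ≈ L_4² = 51.2500 ✓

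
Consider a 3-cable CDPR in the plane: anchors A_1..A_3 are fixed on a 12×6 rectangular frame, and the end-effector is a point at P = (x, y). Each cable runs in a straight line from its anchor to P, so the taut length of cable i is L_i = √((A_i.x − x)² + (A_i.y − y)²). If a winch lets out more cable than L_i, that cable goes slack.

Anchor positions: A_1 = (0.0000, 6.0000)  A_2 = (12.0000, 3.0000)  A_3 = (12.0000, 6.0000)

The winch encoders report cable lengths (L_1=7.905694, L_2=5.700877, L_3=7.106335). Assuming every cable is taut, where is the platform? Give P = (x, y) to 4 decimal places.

each cable: (A_i−P)·(A_i−P) = L_i²; let q_i = ‖A_i‖²−L_i²
q_1 = 0.0000+36.0000−62.5000 = -26.5000
row 1: -24.0000x + 6.0000y = -147.0000  (q_2=120.5000)
row 2: -24.0000x + 0.0000y = -156.0000  (q_3=129.5000)
Cramer on rows 1–2 → x = 6.5000, y = 1.5000

(6.5000, 1.5000)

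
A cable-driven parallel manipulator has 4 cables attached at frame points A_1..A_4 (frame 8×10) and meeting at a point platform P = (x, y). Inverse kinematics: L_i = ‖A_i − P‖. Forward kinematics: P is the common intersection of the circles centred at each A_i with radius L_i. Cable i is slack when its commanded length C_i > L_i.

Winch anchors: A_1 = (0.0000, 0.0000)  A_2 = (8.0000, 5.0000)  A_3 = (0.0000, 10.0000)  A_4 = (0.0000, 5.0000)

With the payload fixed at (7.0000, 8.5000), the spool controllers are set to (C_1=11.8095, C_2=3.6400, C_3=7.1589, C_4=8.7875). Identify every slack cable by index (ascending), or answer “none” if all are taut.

cable 1: √((-7.0000)²+(-8.5000)²)=11.0114, C_1=11.8095: slack
cable 2: √((1.0000)²+(-3.5000)²)=3.6401, C_2=3.6400: taut
cable 3: √((-7.0000)²+(1.5000)²)=7.1589, C_3=7.1589: taut
cable 4: √((-7.0000)²+(-3.5000)²)=7.8262, C_4=8.7875: slack

1, 4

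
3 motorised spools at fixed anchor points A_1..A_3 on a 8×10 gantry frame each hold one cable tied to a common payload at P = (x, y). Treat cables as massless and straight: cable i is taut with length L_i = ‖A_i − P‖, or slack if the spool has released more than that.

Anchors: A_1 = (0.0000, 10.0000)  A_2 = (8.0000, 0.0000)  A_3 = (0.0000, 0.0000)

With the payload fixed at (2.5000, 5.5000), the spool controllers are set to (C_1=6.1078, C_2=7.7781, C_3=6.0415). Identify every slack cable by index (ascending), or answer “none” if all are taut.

1

cable 1: √((-2.5000)²+(4.5000)²)=5.1478, C_1=6.1078: slack
cable 2: √((5.5000)²+(-5.5000)²)=7.7782, C_2=7.7781: taut
cable 3: √((-2.5000)²+(-5.5000)²)=6.0415, C_3=6.0415: taut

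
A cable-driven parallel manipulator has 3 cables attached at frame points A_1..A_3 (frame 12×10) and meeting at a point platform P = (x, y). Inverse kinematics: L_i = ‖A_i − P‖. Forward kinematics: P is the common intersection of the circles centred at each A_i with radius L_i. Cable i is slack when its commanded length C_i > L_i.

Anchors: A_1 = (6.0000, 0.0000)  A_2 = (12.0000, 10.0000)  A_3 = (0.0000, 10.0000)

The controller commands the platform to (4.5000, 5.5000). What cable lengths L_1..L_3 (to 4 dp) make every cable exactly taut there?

L_1 = √((6.0000−4.5000)² + (0.0000−5.5000)²) = 5.7009
L_2 = √((12.0000−4.5000)² + (10.0000−5.5000)²) = 8.7464
L_3 = √((0.0000−4.5000)² + (10.0000−5.5000)²) = 6.3640

(5.7009, 8.7464, 6.3640)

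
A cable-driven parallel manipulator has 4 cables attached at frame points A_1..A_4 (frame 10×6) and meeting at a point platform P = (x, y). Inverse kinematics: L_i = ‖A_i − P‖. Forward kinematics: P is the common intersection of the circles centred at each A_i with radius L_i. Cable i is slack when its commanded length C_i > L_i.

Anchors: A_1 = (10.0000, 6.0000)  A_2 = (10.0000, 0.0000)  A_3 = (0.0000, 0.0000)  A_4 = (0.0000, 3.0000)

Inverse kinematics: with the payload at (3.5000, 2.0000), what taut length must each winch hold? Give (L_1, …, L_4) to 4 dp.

L_1: Δ = A_1−P = (6.5000, 4.0000) → ‖Δ‖ = √58.2500 = 7.6322
L_2: Δ = A_2−P = (6.5000, -2.0000) → ‖Δ‖ = √46.2500 = 6.8007
L_3: Δ = A_3−P = (-3.5000, -2.0000) → ‖Δ‖ = √16.2500 = 4.0311
L_4: Δ = A_4−P = (-3.5000, 1.0000) → ‖Δ‖ = √13.2500 = 3.6401

(7.6322, 6.8007, 4.0311, 3.6401)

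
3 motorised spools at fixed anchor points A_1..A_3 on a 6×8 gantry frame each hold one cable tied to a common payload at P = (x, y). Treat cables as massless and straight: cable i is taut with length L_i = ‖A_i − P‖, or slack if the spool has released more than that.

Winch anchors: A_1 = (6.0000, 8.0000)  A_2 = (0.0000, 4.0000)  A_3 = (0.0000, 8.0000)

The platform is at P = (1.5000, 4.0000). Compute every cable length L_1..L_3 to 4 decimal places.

(6.0208, 1.5000, 4.2720)

cable 1: Δx=4.5000, Δy=4.0000; L_1 = √(Δx²+Δy²) = 6.0208
cable 2: Δx=-1.5000, Δy=0.0000; L_2 = √(Δx²+Δy²) = 1.5000
cable 3: Δx=-1.5000, Δy=4.0000; L_3 = √(Δx²+Δy²) = 4.2720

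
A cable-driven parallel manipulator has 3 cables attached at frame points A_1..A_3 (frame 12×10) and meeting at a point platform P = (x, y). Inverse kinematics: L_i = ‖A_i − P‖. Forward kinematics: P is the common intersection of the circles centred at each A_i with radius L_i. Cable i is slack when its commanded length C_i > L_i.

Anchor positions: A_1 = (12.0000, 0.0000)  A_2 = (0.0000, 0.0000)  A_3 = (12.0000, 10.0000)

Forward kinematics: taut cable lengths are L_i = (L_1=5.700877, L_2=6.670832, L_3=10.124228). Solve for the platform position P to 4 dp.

(6.5000, 1.5000)

circle eqns → linear via eq_j − eq_1; set c_j = A_j·A_j − L_j²
c_1 = 144.0000+0.0000−32.5000 = 111.5000
24.0000·x + 0.0000·y = c_1−c_2 = 156.0000
0.0000·x − 20.0000·y = c_1−c_3 = -30.0000
solve first two rows → x=6.5000, y=1.5000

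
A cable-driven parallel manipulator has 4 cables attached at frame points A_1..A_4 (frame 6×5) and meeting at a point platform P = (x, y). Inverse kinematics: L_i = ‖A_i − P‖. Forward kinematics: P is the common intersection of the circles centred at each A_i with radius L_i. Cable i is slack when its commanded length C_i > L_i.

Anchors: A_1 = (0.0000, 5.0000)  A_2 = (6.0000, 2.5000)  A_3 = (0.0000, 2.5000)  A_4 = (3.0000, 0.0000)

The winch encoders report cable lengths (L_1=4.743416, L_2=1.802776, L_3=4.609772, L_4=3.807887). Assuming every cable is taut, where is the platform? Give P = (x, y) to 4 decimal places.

expand ‖A_i−P‖²=L_i² and subtract eq 1 (q_i ≔ ‖A_i‖²−L_i²)
q_1 = 0.0000+25.0000−22.5000 = 2.5000
eq1−eq2 → [-12.0000  5.0000]·P = -36.5000
eq1−eq3 → [0.0000  5.0000]·P = 17.5000
eq1−eq4 → [-6.0000  10.0000]·P = 8.0000
2×2 solve → P = (4.5000, 3.5000)
check cable 4: ‖A_4−P‖² = 14.5000 ≈ L_4² = 14.5000 ✓

(4.5000, 3.5000)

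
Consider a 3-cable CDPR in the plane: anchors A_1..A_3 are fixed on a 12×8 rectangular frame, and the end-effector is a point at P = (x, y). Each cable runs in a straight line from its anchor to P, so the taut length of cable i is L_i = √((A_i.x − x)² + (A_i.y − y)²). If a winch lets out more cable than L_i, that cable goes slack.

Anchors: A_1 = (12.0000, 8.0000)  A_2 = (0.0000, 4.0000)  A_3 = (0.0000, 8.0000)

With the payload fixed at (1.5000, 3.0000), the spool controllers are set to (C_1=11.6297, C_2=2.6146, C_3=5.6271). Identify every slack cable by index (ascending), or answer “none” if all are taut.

2, 3

i=1: geometric 11.6297 vs commanded 11.6297 ⇒ taut
i=2: geometric 1.8028 vs commanded 2.6146 ⇒ slack
i=3: geometric 5.2202 vs commanded 5.6271 ⇒ slack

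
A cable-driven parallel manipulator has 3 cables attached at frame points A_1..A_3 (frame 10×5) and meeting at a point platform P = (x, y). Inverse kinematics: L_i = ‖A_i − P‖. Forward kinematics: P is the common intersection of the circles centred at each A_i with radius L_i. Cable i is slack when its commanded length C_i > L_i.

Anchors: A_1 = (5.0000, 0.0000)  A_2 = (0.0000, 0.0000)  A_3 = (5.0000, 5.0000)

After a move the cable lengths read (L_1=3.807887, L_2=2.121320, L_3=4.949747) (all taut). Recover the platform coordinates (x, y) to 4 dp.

(1.5000, 1.5000)

expand ‖A_i−P‖²=L_i² and subtract eq 1 (k_i ≔ ‖A_i‖²−L_i²)
k_1 = 25.0000+0.0000−14.5000 = 10.5000
eq1−eq2 → [10.0000  0.0000]·P = 15.0000
eq1−eq3 → [0.0000  -10.0000]·P = -15.0000
2×2 solve → P = (1.5000, 1.5000)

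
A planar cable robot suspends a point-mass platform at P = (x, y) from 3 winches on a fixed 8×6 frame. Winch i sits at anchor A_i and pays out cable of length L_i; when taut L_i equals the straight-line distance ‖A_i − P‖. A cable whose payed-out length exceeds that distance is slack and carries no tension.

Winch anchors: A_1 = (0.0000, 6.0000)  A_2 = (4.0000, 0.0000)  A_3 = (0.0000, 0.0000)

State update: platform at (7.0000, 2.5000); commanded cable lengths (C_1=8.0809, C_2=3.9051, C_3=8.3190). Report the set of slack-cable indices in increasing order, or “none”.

i=1: geometric 7.8262 vs commanded 8.0809 ⇒ slack
i=2: geometric 3.9051 vs commanded 3.9051 ⇒ taut
i=3: geometric 7.4330 vs commanded 8.3190 ⇒ slack

1, 3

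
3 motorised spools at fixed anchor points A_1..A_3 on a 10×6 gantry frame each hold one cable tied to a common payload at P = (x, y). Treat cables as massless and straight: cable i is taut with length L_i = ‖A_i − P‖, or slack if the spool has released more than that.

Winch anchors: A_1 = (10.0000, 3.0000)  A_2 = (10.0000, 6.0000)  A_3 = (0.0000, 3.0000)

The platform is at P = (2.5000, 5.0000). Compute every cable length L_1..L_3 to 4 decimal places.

(7.7621, 7.5664, 3.2016)

cable 1: Δx=7.5000, Δy=-2.0000; L_1 = √(Δx²+Δy²) = 7.7621
cable 2: Δx=7.5000, Δy=1.0000; L_2 = √(Δx²+Δy²) = 7.5664
cable 3: Δx=-2.5000, Δy=-2.0000; L_3 = √(Δx²+Δy²) = 3.2016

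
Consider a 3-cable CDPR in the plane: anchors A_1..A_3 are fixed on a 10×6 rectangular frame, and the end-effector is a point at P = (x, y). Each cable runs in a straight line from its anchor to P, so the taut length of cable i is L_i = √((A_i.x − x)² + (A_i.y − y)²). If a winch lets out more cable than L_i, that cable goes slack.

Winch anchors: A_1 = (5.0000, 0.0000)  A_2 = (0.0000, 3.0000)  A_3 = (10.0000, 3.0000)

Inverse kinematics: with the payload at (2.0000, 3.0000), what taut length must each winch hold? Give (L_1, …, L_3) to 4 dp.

(4.2426, 2.0000, 8.0000)

cable 1: Δx=3.0000, Δy=-3.0000; L_1 = √(Δx²+Δy²) = 4.2426
cable 2: Δx=-2.0000, Δy=0.0000; L_2 = √(Δx²+Δy²) = 2.0000
cable 3: Δx=8.0000, Δy=0.0000; L_3 = √(Δx²+Δy²) = 8.0000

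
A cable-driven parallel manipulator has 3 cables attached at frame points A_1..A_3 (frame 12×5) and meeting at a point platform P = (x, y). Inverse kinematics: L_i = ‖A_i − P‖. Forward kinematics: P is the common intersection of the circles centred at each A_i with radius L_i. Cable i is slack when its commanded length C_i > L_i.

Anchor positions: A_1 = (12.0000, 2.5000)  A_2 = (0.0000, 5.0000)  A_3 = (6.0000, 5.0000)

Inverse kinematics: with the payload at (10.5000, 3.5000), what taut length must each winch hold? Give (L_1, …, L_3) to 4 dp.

(1.8028, 10.6066, 4.7434)

L_1: Δ = A_1−P = (1.5000, -1.0000) → ‖Δ‖ = √3.2500 = 1.8028
L_2: Δ = A_2−P = (-10.5000, 1.5000) → ‖Δ‖ = √112.5000 = 10.6066
L_3: Δ = A_3−P = (-4.5000, 1.5000) → ‖Δ‖ = √22.5000 = 4.7434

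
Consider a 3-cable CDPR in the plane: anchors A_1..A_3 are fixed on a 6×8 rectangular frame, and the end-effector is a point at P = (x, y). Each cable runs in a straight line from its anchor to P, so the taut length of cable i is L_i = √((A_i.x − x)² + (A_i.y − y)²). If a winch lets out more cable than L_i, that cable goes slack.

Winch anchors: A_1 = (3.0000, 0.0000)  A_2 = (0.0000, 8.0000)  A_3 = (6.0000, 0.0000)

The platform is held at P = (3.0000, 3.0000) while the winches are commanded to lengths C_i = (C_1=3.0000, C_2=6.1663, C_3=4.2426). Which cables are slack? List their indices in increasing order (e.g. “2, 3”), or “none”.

i=1: geometric 3.0000 vs commanded 3.0000 ⇒ taut
i=2: geometric 5.8310 vs commanded 6.1663 ⇒ slack
i=3: geometric 4.2426 vs commanded 4.2426 ⇒ taut

2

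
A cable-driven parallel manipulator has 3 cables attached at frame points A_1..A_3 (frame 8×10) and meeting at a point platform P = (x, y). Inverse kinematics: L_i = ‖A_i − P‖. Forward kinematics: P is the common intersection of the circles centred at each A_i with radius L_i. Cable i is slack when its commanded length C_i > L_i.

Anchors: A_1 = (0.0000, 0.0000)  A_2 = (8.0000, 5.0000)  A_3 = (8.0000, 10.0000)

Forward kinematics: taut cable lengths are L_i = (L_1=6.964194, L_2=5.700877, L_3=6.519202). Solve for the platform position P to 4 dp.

expand ‖A_i−P‖²=L_i² and subtract eq 1 (k_i ≔ ‖A_i‖²−L_i²)
k_1 = 0.0000+0.0000−48.5000 = -48.5000
eq1−eq2 → [-16.0000  -10.0000]·P = -105.0000
eq1−eq3 → [-16.0000  -20.0000]·P = -170.0000
2×2 solve → P = (2.5000, 6.5000)

(2.5000, 6.5000)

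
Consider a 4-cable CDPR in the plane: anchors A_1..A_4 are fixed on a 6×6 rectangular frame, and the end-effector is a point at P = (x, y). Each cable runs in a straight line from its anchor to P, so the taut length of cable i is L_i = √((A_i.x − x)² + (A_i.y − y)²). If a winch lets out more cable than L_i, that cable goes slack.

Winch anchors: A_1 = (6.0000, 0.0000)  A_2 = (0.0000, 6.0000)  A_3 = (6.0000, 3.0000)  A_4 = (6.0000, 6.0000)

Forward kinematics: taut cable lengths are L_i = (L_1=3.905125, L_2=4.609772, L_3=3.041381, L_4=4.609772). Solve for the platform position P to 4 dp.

(3.0000, 2.5000)

expand ‖A_i−P‖²=L_i² and subtract eq 1 (k_i ≔ ‖A_i‖²−L_i²)
k_1 = 36.0000+0.0000−15.2500 = 20.7500
eq1−eq2 → [12.0000  -12.0000]·P = 6.0000
eq1−eq3 → [0.0000  -6.0000]·P = -15.0000
eq1−eq4 → [0.0000  -12.0000]·P = -30.0000
2×2 solve → P = (3.0000, 2.5000)
check cable 4: ‖A_4−P‖² = 21.2500 ≈ L_4² = 21.2500 ✓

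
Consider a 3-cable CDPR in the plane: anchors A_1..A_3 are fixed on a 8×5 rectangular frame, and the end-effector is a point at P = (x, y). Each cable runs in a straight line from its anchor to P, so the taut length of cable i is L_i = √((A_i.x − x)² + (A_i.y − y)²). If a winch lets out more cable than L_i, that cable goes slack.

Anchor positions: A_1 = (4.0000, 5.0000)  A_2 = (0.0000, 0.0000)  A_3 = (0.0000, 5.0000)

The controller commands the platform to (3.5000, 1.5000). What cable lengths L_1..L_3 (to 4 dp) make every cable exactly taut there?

cable 1: Δx=0.5000, Δy=3.5000; L_1 = √(Δx²+Δy²) = 3.5355
cable 2: Δx=-3.5000, Δy=-1.5000; L_2 = √(Δx²+Δy²) = 3.8079
cable 3: Δx=-3.5000, Δy=3.5000; L_3 = √(Δx²+Δy²) = 4.9497

(3.5355, 3.8079, 4.9497)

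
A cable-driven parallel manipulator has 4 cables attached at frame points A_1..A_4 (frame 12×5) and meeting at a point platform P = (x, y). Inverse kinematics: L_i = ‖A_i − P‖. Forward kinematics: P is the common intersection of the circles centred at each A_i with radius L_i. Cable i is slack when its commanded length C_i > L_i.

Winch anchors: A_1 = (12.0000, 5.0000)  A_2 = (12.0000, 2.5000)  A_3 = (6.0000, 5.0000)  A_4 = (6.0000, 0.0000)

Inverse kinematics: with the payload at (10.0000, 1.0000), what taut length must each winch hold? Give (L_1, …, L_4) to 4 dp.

L_1 = √((12.0000−10.0000)² + (5.0000−1.0000)²) = 4.4721
L_2 = √((12.0000−10.0000)² + (2.5000−1.0000)²) = 2.5000
L_3 = √((6.0000−10.0000)² + (5.0000−1.0000)²) = 5.6569
L_4 = √((6.0000−10.0000)² + (0.0000−1.0000)²) = 4.1231

(4.4721, 2.5000, 5.6569, 4.1231)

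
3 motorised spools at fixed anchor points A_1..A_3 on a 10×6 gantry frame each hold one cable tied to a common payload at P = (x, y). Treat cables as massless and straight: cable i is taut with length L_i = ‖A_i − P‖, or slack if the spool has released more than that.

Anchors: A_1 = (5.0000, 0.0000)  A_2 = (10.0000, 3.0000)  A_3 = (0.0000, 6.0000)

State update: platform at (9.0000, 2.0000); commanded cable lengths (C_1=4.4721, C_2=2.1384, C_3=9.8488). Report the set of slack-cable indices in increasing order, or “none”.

2

cable 1: √((-4.0000)²+(-2.0000)²)=4.4721, C_1=4.4721: taut
cable 2: √((1.0000)²+(1.0000)²)=1.4142, C_2=2.1384: slack
cable 3: √((-9.0000)²+(4.0000)²)=9.8489, C_3=9.8488: taut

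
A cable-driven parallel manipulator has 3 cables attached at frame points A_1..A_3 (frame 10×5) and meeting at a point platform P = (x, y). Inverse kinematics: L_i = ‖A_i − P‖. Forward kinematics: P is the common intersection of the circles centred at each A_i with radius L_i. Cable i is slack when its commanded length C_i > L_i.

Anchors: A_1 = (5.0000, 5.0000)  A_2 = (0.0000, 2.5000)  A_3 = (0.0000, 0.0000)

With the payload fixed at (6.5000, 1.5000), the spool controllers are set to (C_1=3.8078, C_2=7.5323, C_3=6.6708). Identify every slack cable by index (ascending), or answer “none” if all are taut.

2

cable 1: L_1 = ‖A_1−P‖ = 3.8079;  C_1 = 3.8078 → taut
cable 2: L_2 = ‖A_2−P‖ = 6.5765;  C_2 = 7.5323 → slack
cable 3: L_3 = ‖A_3−P‖ = 6.6708;  C_3 = 6.6708 → taut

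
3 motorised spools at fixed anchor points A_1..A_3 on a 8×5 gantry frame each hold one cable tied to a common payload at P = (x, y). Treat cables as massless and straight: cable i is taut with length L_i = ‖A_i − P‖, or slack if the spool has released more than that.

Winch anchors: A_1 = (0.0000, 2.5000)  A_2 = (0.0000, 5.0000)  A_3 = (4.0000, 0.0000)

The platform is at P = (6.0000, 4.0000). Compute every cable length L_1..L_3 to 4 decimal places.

cable 1: Δx=-6.0000, Δy=-1.5000; L_1 = √(Δx²+Δy²) = 6.1847
cable 2: Δx=-6.0000, Δy=1.0000; L_2 = √(Δx²+Δy²) = 6.0828
cable 3: Δx=-2.0000, Δy=-4.0000; L_3 = √(Δx²+Δy²) = 4.4721

(6.1847, 6.0828, 4.4721)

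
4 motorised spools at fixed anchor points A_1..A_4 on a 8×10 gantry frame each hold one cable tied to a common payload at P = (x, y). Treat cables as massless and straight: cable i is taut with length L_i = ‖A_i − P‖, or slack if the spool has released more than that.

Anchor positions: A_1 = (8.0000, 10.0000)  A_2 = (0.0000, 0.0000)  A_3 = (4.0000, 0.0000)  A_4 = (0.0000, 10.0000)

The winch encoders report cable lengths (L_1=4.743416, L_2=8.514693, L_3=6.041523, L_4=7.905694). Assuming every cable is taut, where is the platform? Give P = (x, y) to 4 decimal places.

(6.5000, 5.5000)

expand ‖A_i−P‖²=L_i² and subtract eq 1 (c_i ≔ ‖A_i‖²−L_i²)
c_1 = 64.0000+100.0000−22.5000 = 141.5000
eq1−eq2 → [16.0000  20.0000]·P = 214.0000
eq1−eq3 → [8.0000  20.0000]·P = 162.0000
eq1−eq4 → [16.0000  0.0000]·P = 104.0000
2×2 solve → P = (6.5000, 5.5000)
check cable 4: ‖A_4−P‖² = 62.5000 ≈ L_4² = 62.5000 ✓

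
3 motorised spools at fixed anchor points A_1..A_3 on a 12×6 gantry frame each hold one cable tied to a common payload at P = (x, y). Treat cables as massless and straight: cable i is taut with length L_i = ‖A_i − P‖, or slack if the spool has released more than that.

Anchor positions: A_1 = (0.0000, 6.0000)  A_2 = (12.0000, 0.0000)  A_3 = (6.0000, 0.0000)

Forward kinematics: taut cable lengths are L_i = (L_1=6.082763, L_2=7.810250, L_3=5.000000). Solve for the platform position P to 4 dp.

(6.0000, 5.0000)

circle eqns → linear via eq_j − eq_1; set q_j = A_j·A_j − L_j²
q_1 = 0.0000+36.0000−37.0000 = -1.0000
-24.0000·x + 12.0000·y = q_1−q_2 = -84.0000
-12.0000·x + 12.0000·y = q_1−q_3 = -12.0000
solve first two rows → x=6.0000, y=5.0000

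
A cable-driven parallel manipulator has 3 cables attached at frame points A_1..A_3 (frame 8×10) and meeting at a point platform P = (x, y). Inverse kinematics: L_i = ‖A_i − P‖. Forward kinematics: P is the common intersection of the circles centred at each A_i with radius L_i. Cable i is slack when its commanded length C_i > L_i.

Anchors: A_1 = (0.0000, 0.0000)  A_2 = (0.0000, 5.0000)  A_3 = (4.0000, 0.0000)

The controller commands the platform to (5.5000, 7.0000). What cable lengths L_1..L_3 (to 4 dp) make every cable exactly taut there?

(8.9022, 5.8523, 7.1589)

L_1: Δ = A_1−P = (-5.5000, -7.0000) → ‖Δ‖ = √79.2500 = 8.9022
L_2: Δ = A_2−P = (-5.5000, -2.0000) → ‖Δ‖ = √34.2500 = 5.8523
L_3: Δ = A_3−P = (-1.5000, -7.0000) → ‖Δ‖ = √51.2500 = 7.1589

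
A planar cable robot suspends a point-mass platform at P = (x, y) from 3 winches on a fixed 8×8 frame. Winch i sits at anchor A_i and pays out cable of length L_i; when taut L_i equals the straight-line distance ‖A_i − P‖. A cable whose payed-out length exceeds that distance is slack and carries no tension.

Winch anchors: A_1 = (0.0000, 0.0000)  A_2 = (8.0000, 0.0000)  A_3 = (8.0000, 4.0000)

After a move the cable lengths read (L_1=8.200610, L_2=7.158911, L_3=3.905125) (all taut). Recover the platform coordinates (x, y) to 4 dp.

(5.0000, 6.5000)

expand ‖A_i−P‖²=L_i² and subtract eq 1 (k_i ≔ ‖A_i‖²−L_i²)
k_1 = 0.0000+0.0000−67.2500 = -67.2500
eq1−eq2 → [-16.0000  0.0000]·P = -80.0000
eq1−eq3 → [-16.0000  -8.0000]·P = -132.0000
2×2 solve → P = (5.0000, 6.5000)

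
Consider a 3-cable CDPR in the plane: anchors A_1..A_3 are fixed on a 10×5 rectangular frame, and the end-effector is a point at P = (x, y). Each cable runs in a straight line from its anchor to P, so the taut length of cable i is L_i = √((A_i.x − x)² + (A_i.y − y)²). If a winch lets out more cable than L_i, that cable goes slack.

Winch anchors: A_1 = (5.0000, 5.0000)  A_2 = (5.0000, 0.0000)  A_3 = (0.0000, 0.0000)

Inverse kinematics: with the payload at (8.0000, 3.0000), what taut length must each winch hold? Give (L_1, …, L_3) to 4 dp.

(3.6056, 4.2426, 8.5440)

L_1 = √((5.0000−8.0000)² + (5.0000−3.0000)²) = 3.6056
L_2 = √((5.0000−8.0000)² + (0.0000−3.0000)²) = 4.2426
L_3 = √((0.0000−8.0000)² + (0.0000−3.0000)²) = 8.5440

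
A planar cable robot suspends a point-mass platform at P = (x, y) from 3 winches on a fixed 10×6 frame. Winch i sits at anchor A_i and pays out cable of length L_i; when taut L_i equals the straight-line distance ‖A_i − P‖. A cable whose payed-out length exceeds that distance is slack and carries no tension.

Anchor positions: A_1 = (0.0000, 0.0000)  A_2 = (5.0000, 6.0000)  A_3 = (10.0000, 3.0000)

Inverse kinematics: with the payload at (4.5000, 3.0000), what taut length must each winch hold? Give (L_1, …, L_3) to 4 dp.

L_1 = √((0.0000−4.5000)² + (0.0000−3.0000)²) = 5.4083
L_2 = √((5.0000−4.5000)² + (6.0000−3.0000)²) = 3.0414
L_3 = √((10.0000−4.5000)² + (3.0000−3.0000)²) = 5.5000

(5.4083, 3.0414, 5.5000)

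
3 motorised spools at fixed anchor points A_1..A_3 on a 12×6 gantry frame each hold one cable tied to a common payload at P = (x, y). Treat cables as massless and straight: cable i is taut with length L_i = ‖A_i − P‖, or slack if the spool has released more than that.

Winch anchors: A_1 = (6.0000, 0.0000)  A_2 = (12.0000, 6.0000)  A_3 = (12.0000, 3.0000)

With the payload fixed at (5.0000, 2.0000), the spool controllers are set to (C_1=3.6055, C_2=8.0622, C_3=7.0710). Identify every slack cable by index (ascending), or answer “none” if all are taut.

1

cable 1: L_1 = ‖A_1−P‖ = 2.2361;  C_1 = 3.6055 → slack
cable 2: L_2 = ‖A_2−P‖ = 8.0623;  C_2 = 8.0622 → taut
cable 3: L_3 = ‖A_3−P‖ = 7.0711;  C_3 = 7.0710 → taut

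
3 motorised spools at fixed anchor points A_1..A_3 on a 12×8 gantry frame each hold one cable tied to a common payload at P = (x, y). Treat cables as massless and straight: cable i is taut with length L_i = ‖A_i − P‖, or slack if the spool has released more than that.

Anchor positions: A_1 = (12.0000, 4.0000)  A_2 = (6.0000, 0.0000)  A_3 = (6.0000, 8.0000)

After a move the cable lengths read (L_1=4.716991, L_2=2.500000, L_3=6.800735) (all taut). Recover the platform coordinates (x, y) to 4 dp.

(8.0000, 1.5000)

expand ‖A_i−P‖²=L_i² and subtract eq 1 (c_i ≔ ‖A_i‖²−L_i²)
c_1 = 144.0000+16.0000−22.2500 = 137.7500
eq1−eq2 → [12.0000  8.0000]·P = 108.0000
eq1−eq3 → [12.0000  -8.0000]·P = 84.0000
2×2 solve → P = (8.0000, 1.5000)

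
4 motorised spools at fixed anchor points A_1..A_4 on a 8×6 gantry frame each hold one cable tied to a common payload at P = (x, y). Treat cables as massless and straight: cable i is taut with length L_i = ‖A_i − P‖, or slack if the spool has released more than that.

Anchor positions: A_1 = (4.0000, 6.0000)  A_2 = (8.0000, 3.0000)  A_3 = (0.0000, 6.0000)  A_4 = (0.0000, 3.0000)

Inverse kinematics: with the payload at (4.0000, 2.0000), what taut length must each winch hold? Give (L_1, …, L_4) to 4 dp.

(4.0000, 4.1231, 5.6569, 4.1231)

L_1: Δ = A_1−P = (0.0000, 4.0000) → ‖Δ‖ = √16.0000 = 4.0000
L_2: Δ = A_2−P = (4.0000, 1.0000) → ‖Δ‖ = √17.0000 = 4.1231
L_3: Δ = A_3−P = (-4.0000, 4.0000) → ‖Δ‖ = √32.0000 = 5.6569
L_4: Δ = A_4−P = (-4.0000, 1.0000) → ‖Δ‖ = √17.0000 = 4.1231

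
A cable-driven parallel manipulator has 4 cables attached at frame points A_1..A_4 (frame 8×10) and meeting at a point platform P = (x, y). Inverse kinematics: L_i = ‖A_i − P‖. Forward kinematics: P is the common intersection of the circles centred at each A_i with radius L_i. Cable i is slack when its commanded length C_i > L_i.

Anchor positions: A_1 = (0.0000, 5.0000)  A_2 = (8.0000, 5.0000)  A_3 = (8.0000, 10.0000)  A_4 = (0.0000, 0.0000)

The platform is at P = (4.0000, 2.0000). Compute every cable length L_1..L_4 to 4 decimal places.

(5.0000, 5.0000, 8.9443, 4.4721)

L_1: Δ = A_1−P = (-4.0000, 3.0000) → ‖Δ‖ = √25.0000 = 5.0000
L_2: Δ = A_2−P = (4.0000, 3.0000) → ‖Δ‖ = √25.0000 = 5.0000
L_3: Δ = A_3−P = (4.0000, 8.0000) → ‖Δ‖ = √80.0000 = 8.9443
L_4: Δ = A_4−P = (-4.0000, -2.0000) → ‖Δ‖ = √20.0000 = 4.4721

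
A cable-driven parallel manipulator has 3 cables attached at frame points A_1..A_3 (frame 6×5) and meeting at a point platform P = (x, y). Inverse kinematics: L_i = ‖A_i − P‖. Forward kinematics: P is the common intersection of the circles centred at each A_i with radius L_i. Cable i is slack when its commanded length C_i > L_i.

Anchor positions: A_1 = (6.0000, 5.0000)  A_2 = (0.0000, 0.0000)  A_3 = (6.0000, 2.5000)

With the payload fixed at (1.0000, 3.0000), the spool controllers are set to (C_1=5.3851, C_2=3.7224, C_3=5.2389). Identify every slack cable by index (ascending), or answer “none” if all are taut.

cable 1: L_1 = ‖A_1−P‖ = 5.3852;  C_1 = 5.3851 → taut
cable 2: L_2 = ‖A_2−P‖ = 3.1623;  C_2 = 3.7224 → slack
cable 3: L_3 = ‖A_3−P‖ = 5.0249;  C_3 = 5.2389 → slack

2, 3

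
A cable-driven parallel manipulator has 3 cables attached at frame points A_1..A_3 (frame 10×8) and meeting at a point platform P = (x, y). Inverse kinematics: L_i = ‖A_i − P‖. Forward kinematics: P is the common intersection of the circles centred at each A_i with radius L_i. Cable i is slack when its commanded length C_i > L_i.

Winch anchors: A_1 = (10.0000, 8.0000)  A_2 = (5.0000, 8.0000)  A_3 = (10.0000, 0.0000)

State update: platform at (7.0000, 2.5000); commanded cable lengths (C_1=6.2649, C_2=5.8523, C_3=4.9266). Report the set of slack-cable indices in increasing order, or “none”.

3

i=1: geometric 6.2650 vs commanded 6.2649 ⇒ taut
i=2: geometric 5.8523 vs commanded 5.8523 ⇒ taut
i=3: geometric 3.9051 vs commanded 4.9266 ⇒ slack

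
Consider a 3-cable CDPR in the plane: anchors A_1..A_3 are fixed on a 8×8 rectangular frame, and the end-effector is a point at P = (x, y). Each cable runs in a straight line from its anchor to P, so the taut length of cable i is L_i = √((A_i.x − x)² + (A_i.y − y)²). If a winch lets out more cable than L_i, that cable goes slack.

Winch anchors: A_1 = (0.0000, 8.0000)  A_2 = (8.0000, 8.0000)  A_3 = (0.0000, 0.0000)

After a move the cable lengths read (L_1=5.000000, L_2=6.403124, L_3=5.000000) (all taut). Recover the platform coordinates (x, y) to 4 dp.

circle eqns → linear via eq_j − eq_1; set c_j = A_j·A_j − L_j²
c_1 = 0.0000+64.0000−25.0000 = 39.0000
-16.0000·x + 0.0000·y = c_1−c_2 = -48.0000
0.0000·x + 16.0000·y = c_1−c_3 = 64.0000
solve first two rows → x=3.0000, y=4.0000

(3.0000, 4.0000)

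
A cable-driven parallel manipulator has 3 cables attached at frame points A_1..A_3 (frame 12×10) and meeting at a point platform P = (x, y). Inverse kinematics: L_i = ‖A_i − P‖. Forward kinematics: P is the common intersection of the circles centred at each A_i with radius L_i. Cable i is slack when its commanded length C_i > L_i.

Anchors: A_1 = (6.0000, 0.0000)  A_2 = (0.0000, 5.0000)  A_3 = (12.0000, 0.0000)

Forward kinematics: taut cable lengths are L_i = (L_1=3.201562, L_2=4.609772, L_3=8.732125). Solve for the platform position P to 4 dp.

(3.5000, 2.0000)

expand ‖A_i−P‖²=L_i² and subtract eq 1 (k_i ≔ ‖A_i‖²−L_i²)
k_1 = 36.0000+0.0000−10.2500 = 25.7500
eq1−eq2 → [12.0000  -10.0000]·P = 22.0000
eq1−eq3 → [-12.0000  0.0000]·P = -42.0000
2×2 solve → P = (3.5000, 2.0000)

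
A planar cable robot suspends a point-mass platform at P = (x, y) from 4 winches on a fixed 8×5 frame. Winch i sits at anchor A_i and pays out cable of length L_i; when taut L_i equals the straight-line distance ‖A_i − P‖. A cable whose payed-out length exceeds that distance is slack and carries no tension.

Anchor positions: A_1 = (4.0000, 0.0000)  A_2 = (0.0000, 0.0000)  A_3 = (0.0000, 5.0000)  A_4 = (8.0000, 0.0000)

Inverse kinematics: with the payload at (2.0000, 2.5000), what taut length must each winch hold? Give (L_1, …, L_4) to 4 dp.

L_1 = √((4.0000−2.0000)² + (0.0000−2.5000)²) = 3.2016
L_2 = √((0.0000−2.0000)² + (0.0000−2.5000)²) = 3.2016
L_3 = √((0.0000−2.0000)² + (5.0000−2.5000)²) = 3.2016
L_4 = √((8.0000−2.0000)² + (0.0000−2.5000)²) = 6.5000

(3.2016, 3.2016, 3.2016, 6.5000)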